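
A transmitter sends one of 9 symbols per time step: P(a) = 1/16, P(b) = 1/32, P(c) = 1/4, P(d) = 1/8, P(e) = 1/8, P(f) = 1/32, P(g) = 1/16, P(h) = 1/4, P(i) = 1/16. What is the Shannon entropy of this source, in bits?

Each probability is a power of 1/2, so log₂(1/p) is an integer.
H = Σ p·log₂(1/p) = 1/16·4 + 1/32·5 + 1/4·2 + 1/8·3 + 1/8·3 + 1/32·5 + 1/16·4 + 1/4·2 + 1/16·4 = 2.8125 bits.

2.8125 bits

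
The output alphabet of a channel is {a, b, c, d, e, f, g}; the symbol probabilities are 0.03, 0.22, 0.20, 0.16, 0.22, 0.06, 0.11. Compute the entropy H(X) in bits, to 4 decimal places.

H = −Σ pᵢ log₂ pᵢ.
−0.03·log₂(0.03) = 0.1518
−0.22·log₂(0.22) = 0.4806
−0.20·log₂(0.20) = 0.4644
−0.16·log₂(0.16) = 0.4230
−0.22·log₂(0.22) = 0.4806
−0.06·log₂(0.06) = 0.2435
−0.11·log₂(0.11) = 0.3503
Sum ≈ 2.5941 → 2.5941 bits.

2.5941 bits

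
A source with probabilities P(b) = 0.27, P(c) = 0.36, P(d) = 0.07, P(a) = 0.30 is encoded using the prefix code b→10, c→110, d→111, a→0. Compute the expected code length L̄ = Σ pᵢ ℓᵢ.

2.13 bits/symbol

L̄ = Σ pᵢ·ℓᵢ = 0.27·2 + 0.36·3 + 0.07·3 + 0.30·1 = 2.13 bits/symbol.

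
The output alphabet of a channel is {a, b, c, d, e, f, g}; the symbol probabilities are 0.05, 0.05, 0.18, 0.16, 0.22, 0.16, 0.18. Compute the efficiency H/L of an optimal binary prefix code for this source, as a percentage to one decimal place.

Entropy H = −Σ p log₂ p ≈ 2.6494 bits.
Huffman merges: 1/20+1/20→1/10; 1/10+4/25→13/50; 4/25+9/50→17/50; 9/50+11/50→2/5; 13/50+17/50→3/5; 2/5+3/5→1. L = 27/10 ≈ 2.7000.
Efficiency = H/L = 2.6494/2.7000 = 98.1%.

98.1%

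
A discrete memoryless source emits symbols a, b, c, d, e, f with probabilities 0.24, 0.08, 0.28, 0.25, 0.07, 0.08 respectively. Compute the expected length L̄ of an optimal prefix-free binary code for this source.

2.38 bits/symbol

Repeatedly combine the two least-probable nodes; the expected code length is the sum of the merged weights.
merge 7/100 + 2/25 → 3/20
merge 2/25 + 3/20 → 23/100
merge 23/100 + 6/25 → 47/100
merge 1/4 + 7/25 → 53/100
merge 47/100 + 53/100 → 1
L = 3/20 + 23/100 + 47/100 + 53/100 + 1 = 119/50 = 2.38 bits/symbol.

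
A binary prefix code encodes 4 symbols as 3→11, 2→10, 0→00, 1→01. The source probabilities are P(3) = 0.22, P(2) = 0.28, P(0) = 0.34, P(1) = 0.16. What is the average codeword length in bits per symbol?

L̄ = Σ pᵢ·ℓᵢ = 0.22·2 + 0.28·2 + 0.34·2 + 0.16·2 = 2 bits/symbol.

2 bits/symbol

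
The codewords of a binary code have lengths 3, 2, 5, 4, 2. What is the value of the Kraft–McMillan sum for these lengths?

With common denominator 2^5 = 32: Σ 2^(−ℓᵢ) = 4/32 + 8/32 + 1/32 + 2/32 + 8/32 = 23/32 = 0.71875.

0.71875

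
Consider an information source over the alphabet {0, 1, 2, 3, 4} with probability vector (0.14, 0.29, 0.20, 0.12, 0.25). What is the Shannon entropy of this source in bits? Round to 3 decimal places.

H = −Σ pᵢ log₂ pᵢ.
−0.14·log₂(0.14) = 0.3971
−0.29·log₂(0.29) = 0.5179
−0.20·log₂(0.20) = 0.4644
−0.12·log₂(0.12) = 0.3671
−0.25·log₂(0.25) = 0.5000
Sum ≈ 2.2465 → 2.246 bits.

2.246 bits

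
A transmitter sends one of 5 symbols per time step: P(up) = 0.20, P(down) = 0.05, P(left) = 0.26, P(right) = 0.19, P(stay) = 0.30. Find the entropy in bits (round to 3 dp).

H = −Σ pᵢ log₂ pᵢ.
−0.20·log₂(0.20) = 0.4644
−0.05·log₂(0.05) = 0.2161
−0.26·log₂(0.26) = 0.5053
−0.19·log₂(0.19) = 0.4552
−0.30·log₂(0.30) = 0.5211
Sum ≈ 2.1621 → 2.162 bits.

2.162 bits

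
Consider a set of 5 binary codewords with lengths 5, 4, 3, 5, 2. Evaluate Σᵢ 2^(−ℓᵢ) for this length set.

With common denominator 2^5 = 32: Σ 2^(−ℓᵢ) = 1/32 + 2/32 + 4/32 + 1/32 + 8/32 = 16/32 = 0.5.

0.5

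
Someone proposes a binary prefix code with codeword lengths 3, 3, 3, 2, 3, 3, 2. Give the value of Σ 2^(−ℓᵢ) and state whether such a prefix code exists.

1.125; no

With common denominator 2^3 = 8: Σ 2^(−ℓᵢ) = 1/8 + 1/8 + 1/8 + 2/8 + 1/8 + 1/8 + 2/8 = 9/8 = 1.125.
Kraft's inequality requires Σ ≤ 1; here Σ = 1.125 > 1, so no such prefix code exists.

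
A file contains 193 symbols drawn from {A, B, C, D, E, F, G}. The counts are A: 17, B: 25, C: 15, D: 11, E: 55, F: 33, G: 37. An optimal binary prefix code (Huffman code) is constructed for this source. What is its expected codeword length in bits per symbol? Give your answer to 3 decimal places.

Probabilities are the counts divided by 193.
Repeatedly combine the two least-probable nodes; the expected code length is the sum of the merged weights.
merge 11/193 + 15/193 → 26/193
merge 17/193 + 25/193 → 42/193
merge 26/193 + 33/193 → 59/193
merge 37/193 + 42/193 → 79/193
merge 55/193 + 59/193 → 114/193
merge 79/193 + 114/193 → 1
L = 26/193 + 42/193 + 59/193 + 79/193 + 114/193 + 1 = 513/193 ≈ 2.658 bits/symbol.

2.658 bits/symbol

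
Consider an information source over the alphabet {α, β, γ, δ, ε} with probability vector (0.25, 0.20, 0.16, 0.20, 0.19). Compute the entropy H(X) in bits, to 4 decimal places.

2.3070 bits

H = −Σ pᵢ log₂ pᵢ.
−0.25·log₂(0.25) = 0.5000
−0.20·log₂(0.20) = 0.4644
−0.16·log₂(0.16) = 0.4230
−0.20·log₂(0.20) = 0.4644
−0.19·log₂(0.19) = 0.4552
Sum ≈ 2.3070 → 2.3070 bits.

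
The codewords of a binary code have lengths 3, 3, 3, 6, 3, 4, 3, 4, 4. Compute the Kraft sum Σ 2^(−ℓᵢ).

0.828125

With common denominator 2^6 = 64: Σ 2^(−ℓᵢ) = 8/64 + 8/64 + 8/64 + 1/64 + 8/64 + 4/64 + 8/64 + 4/64 + 4/64 = 53/64 = 0.828125.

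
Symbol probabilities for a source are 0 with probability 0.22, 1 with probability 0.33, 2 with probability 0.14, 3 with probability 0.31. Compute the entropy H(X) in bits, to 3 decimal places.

1.929 bits

H = −Σ pᵢ log₂ pᵢ.
−0.22·log₂(0.22) = 0.4806
−0.33·log₂(0.33) = 0.5278
−0.14·log₂(0.14) = 0.3971
−0.31·log₂(0.31) = 0.5238
Sum ≈ 1.9293 → 1.929 bits.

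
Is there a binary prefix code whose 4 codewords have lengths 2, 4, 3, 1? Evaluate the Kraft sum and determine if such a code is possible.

0.9375; yes

With common denominator 2^4 = 16: Σ 2^(−ℓᵢ) = 4/16 + 1/16 + 2/16 + 8/16 = 15/16 = 0.9375.
Kraft's inequality requires Σ ≤ 1; here Σ = 0.9375 ≤ 1, so such a prefix code exists.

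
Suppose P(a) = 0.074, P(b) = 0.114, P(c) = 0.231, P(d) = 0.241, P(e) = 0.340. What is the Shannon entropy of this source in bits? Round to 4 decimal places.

H = −Σ pᵢ log₂ pᵢ.
−0.074·log₂(0.074) = 0.2780
−0.114·log₂(0.114) = 0.3571
−0.231·log₂(0.231) = 0.4883
−0.241·log₂(0.241) = 0.4947
−0.340·log₂(0.340) = 0.5292
Sum ≈ 2.1474 → 2.1474 bits.

2.1474 bits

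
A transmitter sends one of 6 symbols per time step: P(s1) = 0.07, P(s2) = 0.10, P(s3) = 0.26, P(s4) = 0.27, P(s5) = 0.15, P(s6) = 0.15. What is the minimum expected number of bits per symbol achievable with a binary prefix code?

Repeatedly combine the two least-probable nodes; the expected code length is the sum of the merged weights.
merge 7/100 + 1/10 → 17/100
merge 3/20 + 3/20 → 3/10
merge 17/100 + 13/50 → 43/100
merge 27/100 + 3/10 → 57/100
merge 43/100 + 57/100 → 1
L = 17/100 + 3/10 + 43/100 + 57/100 + 1 = 247/100 = 2.47 bits/symbol.

2.47 bits/symbol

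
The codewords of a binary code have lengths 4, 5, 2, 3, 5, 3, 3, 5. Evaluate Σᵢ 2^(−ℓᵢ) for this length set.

With common denominator 2^5 = 32: Σ 2^(−ℓᵢ) = 2/32 + 1/32 + 8/32 + 4/32 + 1/32 + 4/32 + 4/32 + 1/32 = 25/32 = 0.78125.

0.78125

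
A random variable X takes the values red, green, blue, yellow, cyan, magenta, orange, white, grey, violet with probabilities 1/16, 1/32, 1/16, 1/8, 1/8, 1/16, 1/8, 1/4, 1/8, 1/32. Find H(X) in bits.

3.0625 bits

Each probability is a power of 1/2, so log₂(1/p) is an integer.
H = Σ p·log₂(1/p) = 1/16·4 + 1/32·5 + 1/16·4 + 1/8·3 + 1/8·3 + 1/16·4 + 1/8·3 + 1/4·2 + 1/8·3 + 1/32·5 = 3.0625 bits.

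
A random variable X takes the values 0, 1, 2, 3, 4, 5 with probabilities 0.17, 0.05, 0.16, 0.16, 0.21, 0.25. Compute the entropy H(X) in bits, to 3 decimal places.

H = −Σ pᵢ log₂ pᵢ.
−0.17·log₂(0.17) = 0.4346
−0.05·log₂(0.05) = 0.2161
−0.16·log₂(0.16) = 0.4230
−0.16·log₂(0.16) = 0.4230
−0.21·log₂(0.21) = 0.4728
−0.25·log₂(0.25) = 0.5000
Sum ≈ 2.4695 → 2.470 bits.

2.470 bits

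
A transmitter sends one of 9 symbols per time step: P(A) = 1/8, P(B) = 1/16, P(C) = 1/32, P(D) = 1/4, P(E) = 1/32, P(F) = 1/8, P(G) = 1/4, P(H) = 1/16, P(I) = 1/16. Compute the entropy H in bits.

2.8125 bits

Each probability is a power of 1/2, so log₂(1/p) is an integer.
H = Σ p·log₂(1/p) = 1/8·3 + 1/16·4 + 1/32·5 + 1/4·2 + 1/32·5 + 1/8·3 + 1/4·2 + 1/16·4 + 1/16·4 = 2.8125 bits.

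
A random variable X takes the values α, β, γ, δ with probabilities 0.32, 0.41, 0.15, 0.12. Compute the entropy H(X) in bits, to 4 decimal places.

H = −Σ pᵢ log₂ pᵢ.
−0.32·log₂(0.32) = 0.5260
−0.41·log₂(0.41) = 0.5274
−0.15·log₂(0.15) = 0.4105
−0.12·log₂(0.12) = 0.3671
Sum ≈ 1.8310 → 1.8310 bits.

1.8310 bits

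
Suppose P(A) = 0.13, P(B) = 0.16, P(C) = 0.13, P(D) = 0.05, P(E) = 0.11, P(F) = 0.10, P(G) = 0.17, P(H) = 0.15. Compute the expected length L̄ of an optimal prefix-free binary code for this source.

Repeatedly combine the two least-probable nodes; the expected code length is the sum of the merged weights.
merge 1/20 + 1/10 → 3/20
merge 11/100 + 13/100 → 6/25
merge 13/100 + 3/20 → 7/25
merge 3/20 + 4/25 → 31/100
merge 17/100 + 6/25 → 41/100
merge 7/25 + 31/100 → 59/100
merge 41/100 + 59/100 → 1
L = 3/20 + 6/25 + 7/25 + 31/100 + 41/100 + 59/100 + 1 = 149/50 = 2.98 bits/symbol.

2.98 bits/symbol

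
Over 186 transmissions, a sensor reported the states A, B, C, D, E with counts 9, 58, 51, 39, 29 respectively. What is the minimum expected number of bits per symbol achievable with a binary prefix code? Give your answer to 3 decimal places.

2.204 bits/symbol

Probabilities are the counts divided by 186.
Repeatedly combine the two least-probable nodes; the expected code length is the sum of the merged weights.
merge 3/62 + 29/186 → 19/93
merge 19/93 + 13/62 → 77/186
merge 17/62 + 29/93 → 109/186
merge 77/186 + 109/186 → 1
L = 19/93 + 77/186 + 109/186 + 1 = 205/93 ≈ 2.204 bits/symbol.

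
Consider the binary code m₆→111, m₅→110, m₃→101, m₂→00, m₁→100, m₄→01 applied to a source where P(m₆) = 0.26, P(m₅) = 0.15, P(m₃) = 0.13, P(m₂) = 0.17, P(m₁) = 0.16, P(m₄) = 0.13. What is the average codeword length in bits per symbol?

L̄ = Σ pᵢ·ℓᵢ = 0.26·3 + 0.15·3 + 0.13·3 + 0.17·2 + 0.16·3 + 0.13·2 = 2.7 bits/symbol.

2.7 bits/symbol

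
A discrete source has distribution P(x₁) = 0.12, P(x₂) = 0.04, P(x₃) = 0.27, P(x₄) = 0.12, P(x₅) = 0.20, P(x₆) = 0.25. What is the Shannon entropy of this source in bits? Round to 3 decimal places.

H = −Σ pᵢ log₂ pᵢ.
−0.12·log₂(0.12) = 0.3671
−0.04·log₂(0.04) = 0.1858
−0.27·log₂(0.27) = 0.5100
−0.12·log₂(0.12) = 0.3671
−0.20·log₂(0.20) = 0.4644
−0.25·log₂(0.25) = 0.5000
Sum ≈ 2.3943 → 2.394 bits.

2.394 bits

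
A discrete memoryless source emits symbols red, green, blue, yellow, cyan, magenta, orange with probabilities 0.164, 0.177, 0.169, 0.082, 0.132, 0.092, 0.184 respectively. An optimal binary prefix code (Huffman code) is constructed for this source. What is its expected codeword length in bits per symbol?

2.813 bits/symbol

Repeatedly combine the two least-probable nodes; the expected code length is the sum of the merged weights.
merge 41/500 + 23/250 → 87/500
merge 33/250 + 41/250 → 37/125
merge 169/1000 + 87/500 → 343/1000
merge 177/1000 + 23/125 → 361/1000
merge 37/125 + 343/1000 → 639/1000
merge 361/1000 + 639/1000 → 1
L = 87/500 + 37/125 + 343/1000 + 361/1000 + 639/1000 + 1 = 2813/1000 = 2.813 bits/symbol.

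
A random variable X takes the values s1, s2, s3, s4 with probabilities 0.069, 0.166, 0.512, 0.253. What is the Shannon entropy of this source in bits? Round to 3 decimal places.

1.692 bits

H = −Σ pᵢ log₂ pᵢ.
−0.069·log₂(0.069) = 0.2662
−0.166·log₂(0.166) = 0.4301
−0.512·log₂(0.512) = 0.4945
−0.253·log₂(0.253) = 0.5016
Sum ≈ 1.6923 → 1.692 bits.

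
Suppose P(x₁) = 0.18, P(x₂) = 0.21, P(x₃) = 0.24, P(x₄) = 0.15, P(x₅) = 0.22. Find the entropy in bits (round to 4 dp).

2.3034 bits

H = −Σ pᵢ log₂ pᵢ.
−0.18·log₂(0.18) = 0.4453
−0.21·log₂(0.21) = 0.4728
−0.24·log₂(0.24) = 0.4941
−0.15·log₂(0.15) = 0.4105
−0.22·log₂(0.22) = 0.4806
Sum ≈ 2.3034 → 2.3034 bits.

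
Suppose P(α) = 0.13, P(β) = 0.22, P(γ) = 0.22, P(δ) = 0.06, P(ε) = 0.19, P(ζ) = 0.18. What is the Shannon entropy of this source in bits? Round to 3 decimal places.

2.488 bits

H = −Σ pᵢ log₂ pᵢ.
−0.13·log₂(0.13) = 0.3826
−0.22·log₂(0.22) = 0.4806
−0.22·log₂(0.22) = 0.4806
−0.06·log₂(0.06) = 0.2435
−0.19·log₂(0.19) = 0.4552
−0.18·log₂(0.18) = 0.4453
Sum ≈ 2.4879 → 2.488 bits.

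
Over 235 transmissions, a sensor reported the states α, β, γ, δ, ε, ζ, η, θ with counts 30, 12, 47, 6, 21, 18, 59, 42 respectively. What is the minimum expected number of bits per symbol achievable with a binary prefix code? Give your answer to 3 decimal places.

Probabilities are the counts divided by 235.
Repeatedly combine the two least-probable nodes; the expected code length is the sum of the merged weights.
merge 6/235 + 12/235 → 18/235
merge 18/235 + 18/235 → 36/235
merge 21/235 + 6/47 → 51/235
merge 36/235 + 42/235 → 78/235
merge 1/5 + 51/235 → 98/235
merge 59/235 + 78/235 → 137/235
merge 98/235 + 137/235 → 1
L = 18/235 + 36/235 + 51/235 + 78/235 + 98/235 + 137/235 + 1 = 653/235 ≈ 2.779 bits/symbol.

2.779 bits/symbol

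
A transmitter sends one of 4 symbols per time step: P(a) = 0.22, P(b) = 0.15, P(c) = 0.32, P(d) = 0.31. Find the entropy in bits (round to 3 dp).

H = −Σ pᵢ log₂ pᵢ.
−0.22·log₂(0.22) = 0.4806
−0.15·log₂(0.15) = 0.4105
−0.32·log₂(0.32) = 0.5260
−0.31·log₂(0.31) = 0.5238
Sum ≈ 1.9409 → 1.941 bits.

1.941 bits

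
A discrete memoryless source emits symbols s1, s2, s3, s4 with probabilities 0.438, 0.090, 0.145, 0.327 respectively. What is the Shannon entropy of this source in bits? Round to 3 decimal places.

1.766 bits

H = −Σ pᵢ log₂ pᵢ.
−0.438·log₂(0.438) = 0.5217
−0.090·log₂(0.090) = 0.3127
−0.145·log₂(0.145) = 0.4040
−0.327·log₂(0.327) = 0.5273
Sum ≈ 1.7656 → 1.766 bits.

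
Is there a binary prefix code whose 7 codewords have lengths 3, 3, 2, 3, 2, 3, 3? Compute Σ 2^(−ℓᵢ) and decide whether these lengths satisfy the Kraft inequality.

With common denominator 2^3 = 8: Σ 2^(−ℓᵢ) = 1/8 + 1/8 + 2/8 + 1/8 + 2/8 + 1/8 + 1/8 = 9/8 = 1.125.
Kraft's inequality requires Σ ≤ 1; here Σ = 1.125 > 1, so no such prefix code exists.

1.125; no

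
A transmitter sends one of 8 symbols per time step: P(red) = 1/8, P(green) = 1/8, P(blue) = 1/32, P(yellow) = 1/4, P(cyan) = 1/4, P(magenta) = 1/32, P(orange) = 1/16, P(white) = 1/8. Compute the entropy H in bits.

Each probability is a power of 1/2, so log₂(1/p) is an integer.
H = Σ p·log₂(1/p) = 1/8·3 + 1/8·3 + 1/32·5 + 1/4·2 + 1/4·2 + 1/32·5 + 1/16·4 + 1/8·3 = 2.6875 bits.

2.6875 bits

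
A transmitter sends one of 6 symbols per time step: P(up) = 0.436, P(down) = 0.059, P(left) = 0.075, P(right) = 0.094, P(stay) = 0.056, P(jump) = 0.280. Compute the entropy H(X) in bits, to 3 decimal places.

H = −Σ pᵢ log₂ pᵢ.
−0.436·log₂(0.436) = 0.5222
−0.059·log₂(0.059) = 0.2409
−0.075·log₂(0.075) = 0.2803
−0.094·log₂(0.094) = 0.3207
−0.056·log₂(0.056) = 0.2329
−0.280·log₂(0.280) = 0.5142
Sum ≈ 2.1111 → 2.111 bits.

2.111 bits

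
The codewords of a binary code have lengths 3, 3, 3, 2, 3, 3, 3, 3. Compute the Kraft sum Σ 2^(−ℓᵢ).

With common denominator 2^3 = 8: Σ 2^(−ℓᵢ) = 1/8 + 1/8 + 1/8 + 2/8 + 1/8 + 1/8 + 1/8 + 1/8 = 9/8 = 1.125.

1.125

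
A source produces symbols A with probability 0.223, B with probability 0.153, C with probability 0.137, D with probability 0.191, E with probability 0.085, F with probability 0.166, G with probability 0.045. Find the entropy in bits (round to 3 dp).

2.680 bits

H = −Σ pᵢ log₂ pᵢ.
−0.223·log₂(0.223) = 0.4828
−0.153·log₂(0.153) = 0.4144
−0.137·log₂(0.137) = 0.3929
−0.191·log₂(0.191) = 0.4562
−0.085·log₂(0.085) = 0.3023
−0.166·log₂(0.166) = 0.4301
−0.045·log₂(0.045) = 0.2013
Sum ≈ 2.6799 → 2.680 bits.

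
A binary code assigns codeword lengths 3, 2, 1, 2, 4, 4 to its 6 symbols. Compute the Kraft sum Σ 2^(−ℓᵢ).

1.25

With common denominator 2^4 = 16: Σ 2^(−ℓᵢ) = 2/16 + 4/16 + 8/16 + 4/16 + 1/16 + 1/16 = 20/16 = 1.25.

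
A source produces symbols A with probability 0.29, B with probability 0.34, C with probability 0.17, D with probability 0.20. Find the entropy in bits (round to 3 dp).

1.946 bits

H = −Σ pᵢ log₂ pᵢ.
−0.29·log₂(0.29) = 0.5179
−0.34·log₂(0.34) = 0.5292
−0.17·log₂(0.17) = 0.4346
−0.20·log₂(0.20) = 0.4644
Sum ≈ 1.9461 → 1.946 bits.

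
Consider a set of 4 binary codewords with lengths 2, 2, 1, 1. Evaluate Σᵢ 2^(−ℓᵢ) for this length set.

With common denominator 2^2 = 4: Σ 2^(−ℓᵢ) = 1/4 + 1/4 + 2/4 + 2/4 = 6/4 = 1.5.

1.5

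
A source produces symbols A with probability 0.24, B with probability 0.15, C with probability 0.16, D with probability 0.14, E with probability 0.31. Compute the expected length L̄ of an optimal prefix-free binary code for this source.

Repeatedly combine the two least-probable nodes; the expected code length is the sum of the merged weights.
merge 7/50 + 3/20 → 29/100
merge 4/25 + 6/25 → 2/5
merge 29/100 + 31/100 → 3/5
merge 2/5 + 3/5 → 1
L = 29/100 + 2/5 + 3/5 + 1 = 229/100 = 2.29 bits/symbol.

2.29 bits/symbol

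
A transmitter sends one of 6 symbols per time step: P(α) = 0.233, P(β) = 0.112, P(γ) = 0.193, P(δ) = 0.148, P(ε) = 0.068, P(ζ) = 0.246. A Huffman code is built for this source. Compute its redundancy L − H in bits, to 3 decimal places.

0.037 bits

Entropy H = −Σ p log₂ p ≈ 2.4709 bits.
Huffman merges: 17/250+14/125→9/50; 37/250+9/50→41/125; 193/1000+233/1000→213/500; 123/500+41/125→287/500; 213/500+287/500→1. L = 627/250 ≈ 2.5080.
L − H = 2.5080 − 2.4709 = 0.037 bits.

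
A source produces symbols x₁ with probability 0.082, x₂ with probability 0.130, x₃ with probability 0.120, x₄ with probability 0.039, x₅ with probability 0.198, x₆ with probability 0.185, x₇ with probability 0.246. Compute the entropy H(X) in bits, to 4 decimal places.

2.6388 bits

H = −Σ pᵢ log₂ pᵢ.
−0.082·log₂(0.082) = 0.2959
−0.130·log₂(0.130) = 0.3826
−0.120·log₂(0.120) = 0.3671
−0.039·log₂(0.039) = 0.1825
−0.198·log₂(0.198) = 0.4626
−0.185·log₂(0.185) = 0.4504
−0.246·log₂(0.246) = 0.4977
Sum ≈ 2.6388 → 2.6388 bits.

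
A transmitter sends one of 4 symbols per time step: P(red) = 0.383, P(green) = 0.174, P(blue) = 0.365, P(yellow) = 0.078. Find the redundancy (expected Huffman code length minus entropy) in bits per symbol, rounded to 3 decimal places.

Entropy H = −Σ p log₂ p ≈ 1.7871 bits.
Huffman merges: 39/500+87/500→63/250; 63/250+73/200→617/1000; 383/1000+617/1000→1. L = 1869/1000 ≈ 1.8690.
L − H = 1.8690 − 1.7871 = 0.082 bits.

0.082 bits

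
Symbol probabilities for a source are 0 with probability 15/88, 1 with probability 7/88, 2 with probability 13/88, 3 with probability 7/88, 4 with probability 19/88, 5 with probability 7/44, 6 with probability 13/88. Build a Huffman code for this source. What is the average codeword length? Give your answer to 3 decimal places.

Repeatedly combine the two least-probable nodes; the expected code length is the sum of the merged weights.
merge 7/88 + 7/88 → 7/44
merge 13/88 + 13/88 → 13/44
merge 7/44 + 7/44 → 7/22
merge 15/88 + 19/88 → 17/44
merge 13/44 + 7/22 → 27/44
merge 17/44 + 27/44 → 1
L = 7/44 + 13/44 + 7/22 + 17/44 + 27/44 + 1 = 61/22 ≈ 2.773 bits/symbol.

2.773 bits/symbol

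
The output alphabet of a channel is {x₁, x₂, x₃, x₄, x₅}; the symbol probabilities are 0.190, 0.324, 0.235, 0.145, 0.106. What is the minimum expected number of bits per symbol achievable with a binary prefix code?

2.251 bits/symbol

Repeatedly combine the two least-probable nodes; the expected code length is the sum of the merged weights.
merge 53/500 + 29/200 → 251/1000
merge 19/100 + 47/200 → 17/40
merge 251/1000 + 81/250 → 23/40
merge 17/40 + 23/40 → 1
L = 251/1000 + 17/40 + 23/40 + 1 = 2251/1000 = 2.251 bits/symbol.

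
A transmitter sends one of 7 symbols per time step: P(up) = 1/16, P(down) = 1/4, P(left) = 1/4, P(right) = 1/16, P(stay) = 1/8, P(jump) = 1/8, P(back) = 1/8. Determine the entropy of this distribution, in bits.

2.625 bits

Each probability is a power of 1/2, so log₂(1/p) is an integer.
H = Σ p·log₂(1/p) = 1/16·4 + 1/4·2 + 1/4·2 + 1/16·4 + 1/8·3 + 1/8·3 + 1/8·3 = 2.625 bits.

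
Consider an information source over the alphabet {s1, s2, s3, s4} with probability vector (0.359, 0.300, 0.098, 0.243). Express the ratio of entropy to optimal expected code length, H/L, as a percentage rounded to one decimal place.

94.7%

Entropy H = −Σ p log₂ p ≈ 1.8760 bits.
Huffman merges: 49/500+243/1000→341/1000; 3/10+341/1000→641/1000; 359/1000+641/1000→1. L = 991/500 ≈ 1.9820.
Efficiency = H/L = 1.8760/1.9820 = 94.7%.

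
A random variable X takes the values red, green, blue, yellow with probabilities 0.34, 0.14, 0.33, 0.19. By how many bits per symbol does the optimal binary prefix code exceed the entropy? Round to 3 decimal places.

0.081 bits

Entropy H = −Σ p log₂ p ≈ 1.9093 bits.
Huffman merges: 7/50+19/100→33/100; 33/100+33/100→33/50; 17/50+33/50→1. L = 199/100 ≈ 1.9900.
L − H = 1.9900 − 1.9093 = 0.081 bits.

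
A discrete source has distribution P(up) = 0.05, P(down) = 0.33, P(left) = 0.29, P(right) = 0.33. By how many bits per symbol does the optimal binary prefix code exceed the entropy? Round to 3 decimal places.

0.210 bits

Entropy H = −Σ p log₂ p ≈ 1.7896 bits.
Huffman merges: 1/20+29/100→17/50; 33/100+33/100→33/50; 17/50+33/50→1. L = 2 ≈ 2.0000.
L − H = 2.0000 − 1.7896 = 0.210 bits.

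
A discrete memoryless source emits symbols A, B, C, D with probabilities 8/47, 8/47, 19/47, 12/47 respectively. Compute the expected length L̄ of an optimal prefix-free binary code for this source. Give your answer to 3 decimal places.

Repeatedly combine the two least-probable nodes; the expected code length is the sum of the merged weights.
merge 8/47 + 8/47 → 16/47
merge 12/47 + 16/47 → 28/47
merge 19/47 + 28/47 → 1
L = 16/47 + 28/47 + 1 = 91/47 ≈ 1.936 bits/symbol.

1.936 bits/symbol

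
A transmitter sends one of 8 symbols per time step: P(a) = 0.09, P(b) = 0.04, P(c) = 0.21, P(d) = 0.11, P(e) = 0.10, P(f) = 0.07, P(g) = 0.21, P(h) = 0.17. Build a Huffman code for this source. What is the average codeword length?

2.88 bits/symbol

Repeatedly combine the two least-probable nodes; the expected code length is the sum of the merged weights.
merge 1/25 + 7/100 → 11/100
merge 9/100 + 1/10 → 19/100
merge 11/100 + 11/100 → 11/50
merge 17/100 + 19/100 → 9/25
merge 21/100 + 21/100 → 21/50
merge 11/50 + 9/25 → 29/50
merge 21/50 + 29/50 → 1
L = 11/100 + 19/100 + 11/50 + 9/25 + 21/50 + 29/50 + 1 = 72/25 = 2.88 bits/symbol.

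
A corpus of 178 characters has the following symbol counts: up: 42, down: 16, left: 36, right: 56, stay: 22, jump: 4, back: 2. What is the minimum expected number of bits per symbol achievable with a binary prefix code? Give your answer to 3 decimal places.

2.404 bits/symbol

Probabilities are the counts divided by 178.
Repeatedly combine the two least-probable nodes; the expected code length is the sum of the merged weights.
merge 1/89 + 2/89 → 3/89
merge 3/89 + 8/89 → 11/89
merge 11/89 + 11/89 → 22/89
merge 18/89 + 21/89 → 39/89
merge 22/89 + 28/89 → 50/89
merge 39/89 + 50/89 → 1
L = 3/89 + 11/89 + 22/89 + 39/89 + 50/89 + 1 = 214/89 ≈ 2.404 bits/symbol.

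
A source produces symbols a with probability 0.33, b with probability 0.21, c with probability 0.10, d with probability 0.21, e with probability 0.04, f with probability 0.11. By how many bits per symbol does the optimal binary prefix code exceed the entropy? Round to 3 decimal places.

0.048 bits

Entropy H = −Σ p log₂ p ≈ 2.3417 bits.
Huffman merges: 1/25+1/10→7/50; 11/100+7/50→1/4; 21/100+21/100→21/50; 1/4+33/100→29/50; 21/50+29/50→1. L = 239/100 ≈ 2.3900.
L − H = 2.3900 − 2.3417 = 0.048 bits.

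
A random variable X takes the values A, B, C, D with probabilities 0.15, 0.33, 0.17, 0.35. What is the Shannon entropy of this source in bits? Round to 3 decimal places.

H = −Σ pᵢ log₂ pᵢ.
−0.15·log₂(0.15) = 0.4105
−0.33·log₂(0.33) = 0.5278
−0.17·log₂(0.17) = 0.4346
−0.35·log₂(0.35) = 0.5301
Sum ≈ 1.9031 → 1.903 bits.

1.903 bits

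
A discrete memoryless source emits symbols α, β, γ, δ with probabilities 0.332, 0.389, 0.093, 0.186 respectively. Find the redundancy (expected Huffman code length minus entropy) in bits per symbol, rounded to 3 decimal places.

0.062 bits

Entropy H = −Σ p log₂ p ≈ 1.8280 bits.
Huffman merges: 93/1000+93/500→279/1000; 279/1000+83/250→611/1000; 389/1000+611/1000→1. L = 189/100 ≈ 1.8900.
L − H = 1.8900 − 1.8280 = 0.062 bits.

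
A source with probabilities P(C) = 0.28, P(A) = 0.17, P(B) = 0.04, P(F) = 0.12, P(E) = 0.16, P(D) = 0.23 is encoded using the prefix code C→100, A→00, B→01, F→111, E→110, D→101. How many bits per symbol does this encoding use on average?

2.79 bits/symbol

L̄ = Σ pᵢ·ℓᵢ = 0.28·3 + 0.17·2 + 0.04·2 + 0.12·3 + 0.16·3 + 0.23·3 = 2.79 bits/symbol.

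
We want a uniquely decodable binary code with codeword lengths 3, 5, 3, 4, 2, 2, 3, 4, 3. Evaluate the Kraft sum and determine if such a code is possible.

With common denominator 2^5 = 32: Σ 2^(−ℓᵢ) = 4/32 + 1/32 + 4/32 + 2/32 + 8/32 + 8/32 + 4/32 + 2/32 + 4/32 = 37/32 = 1.15625.
Kraft's inequality requires Σ ≤ 1; here Σ = 1.15625 > 1, so no such prefix code exists.

1.15625; no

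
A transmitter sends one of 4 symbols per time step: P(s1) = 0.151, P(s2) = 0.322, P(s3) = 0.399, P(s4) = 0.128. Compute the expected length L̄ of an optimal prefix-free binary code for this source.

1.88 bits/symbol

Repeatedly combine the two least-probable nodes; the expected code length is the sum of the merged weights.
merge 16/125 + 151/1000 → 279/1000
merge 279/1000 + 161/500 → 601/1000
merge 399/1000 + 601/1000 → 1
L = 279/1000 + 601/1000 + 1 = 47/25 = 1.88 bits/symbol.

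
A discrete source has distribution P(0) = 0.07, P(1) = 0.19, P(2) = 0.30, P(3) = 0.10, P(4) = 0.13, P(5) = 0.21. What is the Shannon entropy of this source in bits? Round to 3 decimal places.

2.433 bits

H = −Σ pᵢ log₂ pᵢ.
−0.07·log₂(0.07) = 0.2686
−0.19·log₂(0.19) = 0.4552
−0.30·log₂(0.30) = 0.5211
−0.10·log₂(0.10) = 0.3322
−0.13·log₂(0.13) = 0.3826
−0.21·log₂(0.21) = 0.4728
Sum ≈ 2.4325 → 2.433 bits.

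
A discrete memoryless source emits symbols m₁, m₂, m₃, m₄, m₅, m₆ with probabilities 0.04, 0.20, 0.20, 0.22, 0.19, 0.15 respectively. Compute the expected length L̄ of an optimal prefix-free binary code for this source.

Repeatedly combine the two least-probable nodes; the expected code length is the sum of the merged weights.
merge 1/25 + 3/20 → 19/100
merge 19/100 + 19/100 → 19/50
merge 1/5 + 1/5 → 2/5
merge 11/50 + 19/50 → 3/5
merge 2/5 + 3/5 → 1
L = 19/100 + 19/50 + 2/5 + 3/5 + 1 = 257/100 = 2.57 bits/symbol.

2.57 bits/symbol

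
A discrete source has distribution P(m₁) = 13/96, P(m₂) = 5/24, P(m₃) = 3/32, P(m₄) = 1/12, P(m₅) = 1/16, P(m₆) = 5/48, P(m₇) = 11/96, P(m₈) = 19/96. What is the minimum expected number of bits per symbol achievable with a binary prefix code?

2.9375 bits/symbol

Repeatedly combine the two least-probable nodes; the expected code length is the sum of the merged weights.
merge 1/16 + 1/12 → 7/48
merge 3/32 + 5/48 → 19/96
merge 11/96 + 13/96 → 1/4
merge 7/48 + 19/96 → 11/32
merge 19/96 + 5/24 → 13/32
merge 1/4 + 11/32 → 19/32
merge 13/32 + 19/32 → 1
L = 7/48 + 19/96 + 1/4 + 11/32 + 13/32 + 19/32 + 1 = 47/16 = 2.9375 bits/symbol.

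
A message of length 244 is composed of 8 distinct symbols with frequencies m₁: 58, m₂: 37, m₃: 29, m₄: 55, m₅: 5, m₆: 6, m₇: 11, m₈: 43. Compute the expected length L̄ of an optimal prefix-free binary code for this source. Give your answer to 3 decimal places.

2.672 bits/symbol

Probabilities are the counts divided by 244.
Repeatedly combine the two least-probable nodes; the expected code length is the sum of the merged weights.
merge 5/244 + 3/122 → 11/244
merge 11/244 + 11/244 → 11/122
merge 11/122 + 29/244 → 51/244
merge 37/244 + 43/244 → 20/61
merge 51/244 + 55/244 → 53/122
merge 29/122 + 20/61 → 69/122
merge 53/122 + 69/122 → 1
L = 11/244 + 11/122 + 51/244 + 20/61 + 53/122 + 69/122 + 1 = 163/61 ≈ 2.672 bits/symbol.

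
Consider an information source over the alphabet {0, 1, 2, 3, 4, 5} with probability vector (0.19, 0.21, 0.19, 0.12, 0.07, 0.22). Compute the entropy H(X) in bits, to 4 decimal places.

2.4995 bits

H = −Σ pᵢ log₂ pᵢ.
−0.19·log₂(0.19) = 0.4552
−0.21·log₂(0.21) = 0.4728
−0.19·log₂(0.19) = 0.4552
−0.12·log₂(0.12) = 0.3671
−0.07·log₂(0.07) = 0.2686
−0.22·log₂(0.22) = 0.4806
Sum ≈ 2.4995 → 2.4995 bits.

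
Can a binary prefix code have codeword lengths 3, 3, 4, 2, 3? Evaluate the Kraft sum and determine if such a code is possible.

With common denominator 2^4 = 16: Σ 2^(−ℓᵢ) = 2/16 + 2/16 + 1/16 + 4/16 + 2/16 = 11/16 = 0.6875.
Kraft's inequality requires Σ ≤ 1; here Σ = 0.6875 ≤ 1, so such a prefix code exists.

0.6875; yes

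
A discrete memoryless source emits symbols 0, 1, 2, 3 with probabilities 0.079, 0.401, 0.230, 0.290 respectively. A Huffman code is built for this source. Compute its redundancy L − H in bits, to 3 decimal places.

Entropy H = −Σ p log₂ p ≈ 1.8235 bits.
Huffman merges: 79/1000+23/100→309/1000; 29/100+309/1000→599/1000; 401/1000+599/1000→1. L = 477/250 ≈ 1.9080.
L − H = 1.9080 − 1.8235 = 0.084 bits.

0.084 bits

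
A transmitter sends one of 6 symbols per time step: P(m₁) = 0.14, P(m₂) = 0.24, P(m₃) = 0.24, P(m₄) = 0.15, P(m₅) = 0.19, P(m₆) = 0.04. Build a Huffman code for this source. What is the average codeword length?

Repeatedly combine the two least-probable nodes; the expected code length is the sum of the merged weights.
merge 1/25 + 7/50 → 9/50
merge 3/20 + 9/50 → 33/100
merge 19/100 + 6/25 → 43/100
merge 6/25 + 33/100 → 57/100
merge 43/100 + 57/100 → 1
L = 9/50 + 33/100 + 43/100 + 57/100 + 1 = 251/100 = 2.51 bits/symbol.

2.51 bits/symbol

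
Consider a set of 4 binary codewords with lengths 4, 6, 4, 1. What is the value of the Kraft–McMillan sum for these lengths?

With common denominator 2^6 = 64: Σ 2^(−ℓᵢ) = 4/64 + 1/64 + 4/64 + 32/64 = 41/64 = 0.640625.

0.640625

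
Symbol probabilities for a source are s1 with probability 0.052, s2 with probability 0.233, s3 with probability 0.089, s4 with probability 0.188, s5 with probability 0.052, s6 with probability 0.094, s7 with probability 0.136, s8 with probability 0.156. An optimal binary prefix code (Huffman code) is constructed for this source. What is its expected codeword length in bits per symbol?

Repeatedly combine the two least-probable nodes; the expected code length is the sum of the merged weights.
merge 13/250 + 13/250 → 13/125
merge 89/1000 + 47/500 → 183/1000
merge 13/125 + 17/125 → 6/25
merge 39/250 + 183/1000 → 339/1000
merge 47/250 + 233/1000 → 421/1000
merge 6/25 + 339/1000 → 579/1000
merge 421/1000 + 579/1000 → 1
L = 13/125 + 183/1000 + 6/25 + 339/1000 + 421/1000 + 579/1000 + 1 = 1433/500 = 2.866 bits/symbol.

2.866 bits/symbol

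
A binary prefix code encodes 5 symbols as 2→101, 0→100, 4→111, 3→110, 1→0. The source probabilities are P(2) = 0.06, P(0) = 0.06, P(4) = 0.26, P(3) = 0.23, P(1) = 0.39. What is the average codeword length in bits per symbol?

2.22 bits/symbol

L̄ = Σ pᵢ·ℓᵢ = 0.06·3 + 0.06·3 + 0.26·3 + 0.23·3 + 0.39·1 = 2.22 bits/symbol.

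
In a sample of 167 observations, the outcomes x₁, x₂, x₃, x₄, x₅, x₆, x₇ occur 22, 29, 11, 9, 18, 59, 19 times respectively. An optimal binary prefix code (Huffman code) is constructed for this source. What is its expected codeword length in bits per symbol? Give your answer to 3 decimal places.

Probabilities are the counts divided by 167.
Repeatedly combine the two least-probable nodes; the expected code length is the sum of the merged weights.
merge 9/167 + 11/167 → 20/167
merge 18/167 + 19/167 → 37/167
merge 20/167 + 22/167 → 42/167
merge 29/167 + 37/167 → 66/167
merge 42/167 + 59/167 → 101/167
merge 66/167 + 101/167 → 1
L = 20/167 + 37/167 + 42/167 + 66/167 + 101/167 + 1 = 433/167 ≈ 2.593 bits/symbol.

2.593 bits/symbol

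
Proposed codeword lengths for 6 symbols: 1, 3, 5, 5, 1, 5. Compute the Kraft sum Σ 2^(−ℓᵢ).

1.21875

With common denominator 2^5 = 32: Σ 2^(−ℓᵢ) = 16/32 + 4/32 + 1/32 + 1/32 + 16/32 + 1/32 = 39/32 = 1.21875.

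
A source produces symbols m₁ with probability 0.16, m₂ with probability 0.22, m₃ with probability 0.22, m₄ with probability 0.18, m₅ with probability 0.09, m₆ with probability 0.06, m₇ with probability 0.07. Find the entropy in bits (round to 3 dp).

H = −Σ pᵢ log₂ pᵢ.
−0.16·log₂(0.16) = 0.4230
−0.22·log₂(0.22) = 0.4806
−0.22·log₂(0.22) = 0.4806
−0.18·log₂(0.18) = 0.4453
−0.09·log₂(0.09) = 0.3127
−0.06·log₂(0.06) = 0.2435
−0.07·log₂(0.07) = 0.2686
Sum ≈ 2.6542 → 2.654 bits.

2.654 bits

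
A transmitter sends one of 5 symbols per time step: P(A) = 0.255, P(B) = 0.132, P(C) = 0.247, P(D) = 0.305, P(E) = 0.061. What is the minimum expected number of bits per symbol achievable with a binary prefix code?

2.193 bits/symbol

Repeatedly combine the two least-probable nodes; the expected code length is the sum of the merged weights.
merge 61/1000 + 33/250 → 193/1000
merge 193/1000 + 247/1000 → 11/25
merge 51/200 + 61/200 → 14/25
merge 11/25 + 14/25 → 1
L = 193/1000 + 11/25 + 14/25 + 1 = 2193/1000 = 2.193 bits/symbol.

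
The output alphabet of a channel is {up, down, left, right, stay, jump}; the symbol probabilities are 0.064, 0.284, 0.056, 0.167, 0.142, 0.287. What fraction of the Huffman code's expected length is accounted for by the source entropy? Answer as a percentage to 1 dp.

Entropy H = −Σ p log₂ p ≈ 2.3504 bits.
Huffman merges: 7/125+8/125→3/25; 3/25+71/500→131/500; 167/1000+131/500→429/1000; 71/250+287/1000→571/1000; 429/1000+571/1000→1. L = 1191/500 ≈ 2.3820.
Efficiency = H/L = 2.3504/2.3820 = 98.7%.

98.7%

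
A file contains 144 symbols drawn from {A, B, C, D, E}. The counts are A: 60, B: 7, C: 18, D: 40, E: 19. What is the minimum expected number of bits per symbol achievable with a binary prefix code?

2.0625 bits/symbol

Probabilities are the counts divided by 144.
Repeatedly combine the two least-probable nodes; the expected code length is the sum of the merged weights.
merge 7/144 + 1/8 → 25/144
merge 19/144 + 25/144 → 11/36
merge 5/18 + 11/36 → 7/12
merge 5/12 + 7/12 → 1
L = 25/144 + 11/36 + 7/12 + 1 = 33/16 = 2.0625 bits/symbol.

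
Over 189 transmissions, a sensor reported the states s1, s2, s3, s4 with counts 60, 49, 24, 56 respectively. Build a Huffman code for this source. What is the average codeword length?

Probabilities are the counts divided by 189.
Repeatedly combine the two least-probable nodes; the expected code length is the sum of the merged weights.
merge 8/63 + 7/27 → 73/189
merge 8/27 + 20/63 → 116/189
merge 73/189 + 116/189 → 1
L = 73/189 + 116/189 + 1 = 2 bits/symbol.

2 bits/symbol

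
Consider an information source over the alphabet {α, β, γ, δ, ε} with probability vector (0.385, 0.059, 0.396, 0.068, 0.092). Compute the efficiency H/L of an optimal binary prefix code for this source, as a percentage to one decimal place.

Entropy H = −Σ p log₂ p ≈ 1.8807 bits.
Huffman merges: 59/1000+17/250→127/1000; 23/250+127/1000→219/1000; 219/1000+77/200→151/250; 99/250+151/250→1. L = 39/20 ≈ 1.9500.
Efficiency = H/L = 1.8807/1.9500 = 96.4%.

96.4%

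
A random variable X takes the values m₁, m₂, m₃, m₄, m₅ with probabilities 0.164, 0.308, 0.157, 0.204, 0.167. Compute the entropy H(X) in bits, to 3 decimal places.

H = −Σ pᵢ log₂ pᵢ.
−0.164·log₂(0.164) = 0.4278
−0.308·log₂(0.308) = 0.5233
−0.157·log₂(0.157) = 0.4194
−0.204·log₂(0.204) = 0.4678
−0.167·log₂(0.167) = 0.4312
Sum ≈ 2.2695 → 2.269 bits.

2.269 bits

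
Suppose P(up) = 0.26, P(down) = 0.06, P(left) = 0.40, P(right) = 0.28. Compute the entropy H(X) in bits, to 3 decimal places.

H = −Σ pᵢ log₂ pᵢ.
−0.26·log₂(0.26) = 0.5053
−0.06·log₂(0.06) = 0.2435
−0.40·log₂(0.40) = 0.5288
−0.28·log₂(0.28) = 0.5142
Sum ≈ 1.7918 → 1.792 bits.

1.792 bits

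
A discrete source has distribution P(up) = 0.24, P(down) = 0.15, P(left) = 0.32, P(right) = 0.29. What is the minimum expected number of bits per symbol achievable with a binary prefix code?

Repeatedly combine the two least-probable nodes; the expected code length is the sum of the merged weights.
merge 3/20 + 6/25 → 39/100
merge 29/100 + 8/25 → 61/100
merge 39/100 + 61/100 → 1
L = 39/100 + 61/100 + 1 = 2 bits/symbol.

2 bits/symbol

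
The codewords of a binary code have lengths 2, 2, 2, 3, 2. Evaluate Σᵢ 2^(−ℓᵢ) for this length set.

1.125

With common denominator 2^3 = 8: Σ 2^(−ℓᵢ) = 2/8 + 2/8 + 2/8 + 1/8 + 2/8 = 9/8 = 1.125.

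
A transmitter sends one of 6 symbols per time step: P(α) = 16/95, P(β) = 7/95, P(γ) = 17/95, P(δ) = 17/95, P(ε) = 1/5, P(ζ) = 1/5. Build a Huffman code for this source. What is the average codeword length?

2.6 bits/symbol

Repeatedly combine the two least-probable nodes; the expected code length is the sum of the merged weights.
merge 7/95 + 16/95 → 23/95
merge 17/95 + 17/95 → 34/95
merge 1/5 + 1/5 → 2/5
merge 23/95 + 34/95 → 3/5
merge 2/5 + 3/5 → 1
L = 23/95 + 34/95 + 2/5 + 3/5 + 1 = 13/5 = 2.6 bits/symbol.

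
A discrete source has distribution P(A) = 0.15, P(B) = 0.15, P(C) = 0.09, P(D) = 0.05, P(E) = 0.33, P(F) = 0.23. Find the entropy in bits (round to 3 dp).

2.365 bits

H = −Σ pᵢ log₂ pᵢ.
−0.15·log₂(0.15) = 0.4105
−0.15·log₂(0.15) = 0.4105
−0.09·log₂(0.09) = 0.3127
−0.05·log₂(0.05) = 0.2161
−0.33·log₂(0.33) = 0.5278
−0.23·log₂(0.23) = 0.4877
Sum ≈ 2.3653 → 2.365 bits.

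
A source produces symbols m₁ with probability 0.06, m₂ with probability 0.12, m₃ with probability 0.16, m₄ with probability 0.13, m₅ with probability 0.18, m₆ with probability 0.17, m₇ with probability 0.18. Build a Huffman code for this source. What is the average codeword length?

Repeatedly combine the two least-probable nodes; the expected code length is the sum of the merged weights.
merge 3/50 + 3/25 → 9/50
merge 13/100 + 4/25 → 29/100
merge 17/100 + 9/50 → 7/20
merge 9/50 + 9/50 → 9/25
merge 29/100 + 7/20 → 16/25
merge 9/25 + 16/25 → 1
L = 9/50 + 29/100 + 7/20 + 9/25 + 16/25 + 1 = 141/50 = 2.82 bits/symbol.

2.82 bits/symbol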